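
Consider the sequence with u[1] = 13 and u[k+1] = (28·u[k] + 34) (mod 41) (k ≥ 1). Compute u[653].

Listing terms: u[1] = 13; u[2] = 29; u[3] = 26; u[4] = 24; u[5] = 9; u[6] = 40; u[7] = 6; u[8] = 38; u[9] = 32; u[10] = 28; u[11] = 39; u[12] = 19; u[13] = 33; u[14] = 15; u[15] = 3; u[16] = 36; u[17] = 17; u[18] = 18; u[19] = 5; u[20] = 10; u[21] = 27; u[22] = 11; u[23] = 14; u[24] = 16; u[25] = 31; u[26] = 0; u[27] = 34; u[28] = 2; u[29] = 8; u[30] = 12; u[31] = 1; u[32] = 21; u[33] = 7; u[34] = 25; u[35] = 37; u[36] = 4; u[37] = 23; u[38] = 22; u[39] = 35; u[40] = 30; u[41] = 13.
The sequence repeats with period 40.
So u[653] = u[1 + ((653-1) mod 40)] = u[13] = 33.

33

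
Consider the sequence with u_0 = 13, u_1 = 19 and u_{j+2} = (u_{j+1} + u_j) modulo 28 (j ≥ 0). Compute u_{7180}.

Computing terms: u_0 = 13; u_1 = 19; u_2 = 4; u_3 = 23; u_4 = 27; u_5 = 22; u_6 = 21; u_7 = 15; u_8 = 8; u_9 = 23; u_{10} = 3; u_{11} = 26; u_{12} = 1; u_{13} = 27; u_{14} = 0; u_{15} = 27; u_{16} = 27; u_{17} = 26; u_{18} = 25; u_{19} = 23; u_{20} = 20; u_{21} = 15; u_{22} = 7; u_{23} = 22; u_{24} = 1; u_{25} = 23; u_{26} = 24; u_{27} = 19; u_{28} = 15; u_{29} = 6; u_{30} = 21; u_{31} = 27; u_{32} = 20; u_{33} = 19; u_{34} = 11; u_{35} = 2; u_{36} = 13; u_{37} = 15; u_{38} = 0; u_{39} = 15; u_{40} = 15; u_{41} = 2; u_{42} = 17; u_{43} = 19; u_{44} = 8; u_{45} = 27; u_{46} = 7; u_{47} = 6; u_{48} = 13; u_{49} = 19.
The sequence repeats with period 48.
(7180 - 0) mod 48 = 28, so u_{7180} = u_{28} = 15.

15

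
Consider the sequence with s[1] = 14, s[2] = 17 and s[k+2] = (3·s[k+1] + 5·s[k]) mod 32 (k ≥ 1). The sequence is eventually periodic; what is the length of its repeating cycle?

48

We have s[1] = 14, s[2] = 17, s[3] = 25, s[4] = 0, s[5] = 29, s[6] = 23, s[7] = 22, s[8] = 21, s[9] = 13, s[10] = 16, s[11] = 17, s[12] = 3, s[13] = 30, s[14] = 9, s[15] = 17, s[16] = 0, s[17] = 21, s[18] = 31, s[19] = 6, s[20] = 13, s[21] = 5, s[22] = 16, s[23] = 9, s[24] = 11, s[25] = 14, s[26] = 1, s[27] = 9, s[28] = 0, s[29] = 13, s[30] = 7, s[31] = 22, s[32] = 5, s[33] = 29, s[34] = 16, s[35] = 1, s[36] = 19, s[37] = 30, s[38] = 25, s[39] = 1, s[40] = 0, s[41] = 5, s[42] = 15, s[43] = 6, s[44] = 29, s[45] = 21, s[46] = 16, s[47] = 25, s[48] = 27, s[49] = 14, s[50] = 17.
The sequence repeats with period 48.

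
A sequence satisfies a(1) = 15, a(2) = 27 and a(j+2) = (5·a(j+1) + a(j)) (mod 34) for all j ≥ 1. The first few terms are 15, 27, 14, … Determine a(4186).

9

We have a(1) = 15; a(2) = 27; a(3) = 14; a(4) = 29; a(5) = 23; a(6) = 8; a(7) = 29; a(8) = 17; a(9) = 12; a(10) = 9; a(11) = 23; a(12) = 22; a(13) = 31; a(14) = 7; a(15) = 32; a(16) = 31; a(17) = 17; a(18) = 14; a(19) = 19; a(20) = 7; a(21) = 20; a(22) = 5; a(23) = 11; a(24) = 26; a(25) = 5; a(26) = 17; a(27) = 22; a(28) = 25; a(29) = 11; a(30) = 12; a(31) = 3; a(32) = 27; a(33) = 2; a(34) = 3; a(35) = 17; a(36) = 20; a(37) = 15; a(38) = 27.
Since (a(37), a(38)) = (a(1), a(2)) = (15, 27) (two consecutive terms determine the rest), the sequence is periodic with period 36.
So a(4186) = a(1 + ((4186-1) mod 36)) = a(10) = 9.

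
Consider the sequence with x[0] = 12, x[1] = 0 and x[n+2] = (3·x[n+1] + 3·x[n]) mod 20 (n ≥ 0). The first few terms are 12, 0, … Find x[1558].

Computing terms: x[0] = 12,  x[1] = 0,  x[2] = 16,  x[3] = 8,  x[4] = 12,  x[5] = 0.
The sequence repeats with period 4.
So x[1558] = x[0 + ((1558-0) mod 4)] = x[2] = 16.

16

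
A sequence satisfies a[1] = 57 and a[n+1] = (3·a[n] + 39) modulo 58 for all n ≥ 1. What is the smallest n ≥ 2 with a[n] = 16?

Listing terms: a[1] = 57; a[2] = 36; a[3] = 31; a[4] = 16; a[5] = 29; a[6] = 10; a[7] = 11; a[8] = 14; a[9] = 23; a[10] = 50; a[11] = 15; a[12] = 26; a[13] = 1; a[14] = 42; a[15] = 49; a[16] = 12; a[17] = 17; a[18] = 32; a[19] = 19; a[20] = 38; a[21] = 37; a[22] = 34; a[23] = 25; a[24] = 56; a[25] = 33; a[26] = 22; a[27] = 47; a[28] = 6; a[29] = 57.
The sequence repeats with period 28.
The value 16 first appears (with n ≥ 2) at a[4].

4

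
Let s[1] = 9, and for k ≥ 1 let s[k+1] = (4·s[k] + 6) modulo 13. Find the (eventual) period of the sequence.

We have s[1] = 9, s[2] = 3, s[3] = 5, s[4] = 0, s[5] = 6, s[6] = 4, s[7] = 9.
The sequence repeats with period 6.

6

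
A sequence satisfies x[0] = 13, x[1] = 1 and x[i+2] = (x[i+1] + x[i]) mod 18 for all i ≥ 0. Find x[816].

x[0] = 13; x[1] = 1; x[2] = 14; x[3] = 15; x[4] = 11; x[5] = 8; x[6] = 1; x[7] = 9; x[8] = 10; x[9] = 1; x[10] = 11; x[11] = 12; x[12] = 5; x[13] = 17; x[14] = 4; x[15] = 3; x[16] = 7; x[17] = 10; x[18] = 17; x[19] = 9; x[20] = 8; x[21] = 17; x[22] = 7; x[23] = 6; x[24] = 13; x[25] = 1.
The sequence repeats with period 24.
(816 - 0) mod 24 = 0, so x[816] = x[0] = 13.

13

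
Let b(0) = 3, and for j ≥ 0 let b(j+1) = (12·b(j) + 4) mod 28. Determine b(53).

We have b(0) = 3; b(1) = 12; b(2) = 8; b(3) = 16; b(4) = 0; b(5) = 4; b(6) = 24; b(7) = 12.
Since b(7) = b(1) = 12, the sequence is eventually periodic: after a pre-period of length 1 it cycles with period 6.
For j ≥ 1, b(j) depends only on (j - 1) mod 6. (53 - 1) mod 6 = 4, so b(53) = b(5) = 4.

4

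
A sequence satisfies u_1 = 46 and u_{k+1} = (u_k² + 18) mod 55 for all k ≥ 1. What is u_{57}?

We have u_1 = 46,  u_2 = 44,  u_3 = 29,  u_4 = 34,  u_5 = 19,  u_6 = 49,  u_7 = 54,  u_8 = 19.
Since u_8 = u_5 = 19, the sequence is eventually periodic: after a pre-period of length 4 it cycles with period 3.
For k ≥ 5, u_k depends only on (k - 5) mod 3. (57 - 5) mod 3 = 1, so u_{57} = u_6 = 49.

49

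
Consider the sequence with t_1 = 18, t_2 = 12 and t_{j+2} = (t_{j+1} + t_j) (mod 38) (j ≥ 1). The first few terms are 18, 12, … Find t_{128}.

12

We have t_1 = 18,  t_2 = 12,  t_3 = 30,  t_4 = 4,  t_5 = 34,  t_6 = 0,  t_7 = 34,  t_8 = 34,  t_9 = 30,  t_{10} = 26,  t_{11} = 18,  t_{12} = 6,  t_{13} = 24,  t_{14} = 30,  t_{15} = 16,  t_{16} = 8,  t_{17} = 24,  t_{18} = 32,  t_{19} = 18,  t_{20} = 12.
Since (t_{19}, t_{20}) = (t_1, t_2) = (18, 12) (two consecutive terms determine the rest), the sequence is periodic with period 18.
So t_{128} = t_{1 + ((128-1) mod 18)} = t_2 = 12.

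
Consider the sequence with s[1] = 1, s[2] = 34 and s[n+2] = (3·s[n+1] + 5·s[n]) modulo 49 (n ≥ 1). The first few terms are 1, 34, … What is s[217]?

1

Listing terms: s[1] = 1,  s[2] = 34,  s[3] = 9,  s[4] = 1,  s[5] = 48,  s[6] = 2,  s[7] = 1,  s[8] = 13,  s[9] = 44,  s[10] = 1,  s[11] = 27,  s[12] = 37,  s[13] = 1,  s[14] = 41,  s[15] = 30,  s[16] = 1,  s[17] = 6,  s[18] = 23,  s[19] = 1,  s[20] = 20,  s[21] = 16,  s[22] = 1,  s[23] = 34.
Since (s[22], s[23]) = (s[1], s[2]) = (1, 34) (two consecutive terms determine the rest), the sequence is periodic with period 21.
So s[217] = s[1 + ((217-1) mod 21)] = s[7] = 1.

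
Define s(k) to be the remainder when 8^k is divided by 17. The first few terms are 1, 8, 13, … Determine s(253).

s(0) = 1, s(1) = 8, s(2) = 13, s(3) = 2, s(4) = 16, s(5) = 9, s(6) = 4, s(7) = 15, s(8) = 1.
Since s(8) = s(0) = 1, the sequence is periodic with period 8.
So s(253) = s(0 + ((253-0) mod 8)) = s(5) = 9.

9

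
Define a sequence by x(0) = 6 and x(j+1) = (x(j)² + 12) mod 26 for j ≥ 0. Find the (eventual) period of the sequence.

3

We have x(0) = 6,  x(1) = 22,  x(2) = 2,  x(3) = 16,  x(4) = 8,  x(5) = 24,  x(6) = 16.
Since x(6) = x(3) = 16, the sequence is eventually periodic: after a pre-period of length 3 it cycles with period 3.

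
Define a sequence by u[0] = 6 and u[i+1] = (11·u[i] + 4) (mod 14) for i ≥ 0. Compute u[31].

Listing terms: u[0] = 6,  u[1] = 0,  u[2] = 4,  u[3] = 6.
The sequence repeats with period 3.
(31 - 0) mod 3 = 1, so u[31] = u[1] = 0.

0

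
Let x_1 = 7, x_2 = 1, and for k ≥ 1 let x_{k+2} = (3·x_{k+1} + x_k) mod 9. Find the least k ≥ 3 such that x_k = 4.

Listing terms: x_1 = 7; x_2 = 1; x_3 = 1; x_4 = 4; x_5 = 4; x_6 = 7; x_7 = 7; x_8 = 1.
The sequence repeats with period 6.
The value 4 first appears (with k ≥ 3) at x_4.

4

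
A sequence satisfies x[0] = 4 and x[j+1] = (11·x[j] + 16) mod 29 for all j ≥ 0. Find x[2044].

Computing terms: x[0] = 4; x[1] = 2; x[2] = 9; x[3] = 28; x[4] = 5; x[5] = 13; x[6] = 14; x[7] = 25; x[8] = 1; x[9] = 27; x[10] = 23; x[11] = 8; x[12] = 17; x[13] = 0; x[14] = 16; x[15] = 18; x[16] = 11; x[17] = 21; x[18] = 15; x[19] = 7; x[20] = 6; x[21] = 24; x[22] = 19; x[23] = 22; x[24] = 26; x[25] = 12; x[26] = 3; x[27] = 20; x[28] = 4.
Since x[28] = x[0] = 4, the sequence is periodic with period 28.
So x[2044] = x[0 + ((2044-0) mod 28)] = x[0] = 4.

4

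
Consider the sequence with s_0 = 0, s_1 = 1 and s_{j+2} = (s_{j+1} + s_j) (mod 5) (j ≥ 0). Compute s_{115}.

0

s_0 = 0,  s_1 = 1,  s_2 = 1,  s_3 = 2,  s_4 = 3,  s_5 = 0,  s_6 = 3,  s_7 = 3,  s_8 = 1,  s_9 = 4,  s_{10} = 0,  s_{11} = 4,  s_{12} = 4,  s_{13} = 3,  s_{14} = 2,  s_{15} = 0,  s_{16} = 2,  s_{17} = 2,  s_{18} = 4,  s_{19} = 1,  s_{20} = 0,  s_{21} = 1.
The sequence repeats with period 20.
So s_{115} = s_{0 + ((115-0) mod 20)} = s_{15} = 0.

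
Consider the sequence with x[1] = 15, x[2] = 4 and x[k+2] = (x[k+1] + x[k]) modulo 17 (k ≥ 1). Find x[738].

We have x[1] = 15; x[2] = 4; x[3] = 2; x[4] = 6; x[5] = 8; x[6] = 14; x[7] = 5; x[8] = 2; x[9] = 7; x[10] = 9; x[11] = 16; x[12] = 8; x[13] = 7; x[14] = 15; x[15] = 5; x[16] = 3; x[17] = 8; x[18] = 11; x[19] = 2; x[20] = 13; x[21] = 15; x[22] = 11; x[23] = 9; x[24] = 3; x[25] = 12; x[26] = 15; x[27] = 10; x[28] = 8; x[29] = 1; x[30] = 9; x[31] = 10; x[32] = 2; x[33] = 12; x[34] = 14; x[35] = 9; x[36] = 6; x[37] = 15; x[38] = 4.
The sequence repeats with period 36.
(738 - 1) mod 36 = 17, so x[738] = x[18] = 11.

11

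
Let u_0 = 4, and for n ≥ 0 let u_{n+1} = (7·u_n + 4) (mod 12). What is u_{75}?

u_0 = 4, u_1 = 8, u_2 = 0, u_3 = 4.
The sequence repeats with period 3.
So u_{75} = u_{0 + ((75-0) mod 3)} = u_0 = 4.

4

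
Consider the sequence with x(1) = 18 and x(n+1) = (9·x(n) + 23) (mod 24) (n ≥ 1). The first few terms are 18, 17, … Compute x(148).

x(1) = 18, x(2) = 17, x(3) = 8, x(4) = 23, x(5) = 14, x(6) = 5, x(7) = 20, x(8) = 11, x(9) = 2, x(10) = 17.
Since x(10) = x(2) = 17, the sequence is eventually periodic: after a pre-period of length 1 it cycles with period 8.
For n ≥ 2, x(n) depends only on (n - 2) mod 8. (148 - 2) mod 8 = 2, so x(148) = x(4) = 23.

23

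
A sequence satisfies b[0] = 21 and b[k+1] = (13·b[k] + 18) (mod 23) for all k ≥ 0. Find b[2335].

Computing terms: b[0] = 21, b[1] = 15, b[2] = 6, b[3] = 4, b[4] = 1, b[5] = 8, b[6] = 7, b[7] = 17, b[8] = 9, b[9] = 20, b[10] = 2, b[11] = 21.
The sequence repeats with period 11.
So b[2335] = b[0 + ((2335-0) mod 11)] = b[3] = 4.

4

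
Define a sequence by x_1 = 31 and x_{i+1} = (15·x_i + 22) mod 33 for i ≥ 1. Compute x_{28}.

1

We have x_1 = 31,  x_2 = 25,  x_3 = 1,  x_4 = 4,  x_5 = 16,  x_6 = 31.
The sequence repeats with period 5.
(28 - 1) mod 5 = 2, so x_{28} = x_3 = 1.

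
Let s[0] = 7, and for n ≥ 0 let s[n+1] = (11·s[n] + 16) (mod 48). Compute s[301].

Listing terms: s[0] = 7; s[1] = 45; s[2] = 31; s[3] = 21; s[4] = 7.
Since s[4] = s[0] = 7, the sequence is periodic with period 4.
(301 - 0) mod 4 = 1, so s[301] = s[1] = 45.

45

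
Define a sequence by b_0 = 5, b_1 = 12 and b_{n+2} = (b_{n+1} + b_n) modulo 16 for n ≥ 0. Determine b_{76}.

14

Computing terms: b_0 = 5; b_1 = 12; b_2 = 1; b_3 = 13; b_4 = 14; b_5 = 11; b_6 = 9; b_7 = 4; b_8 = 13; b_9 = 1; b_{10} = 14; b_{11} = 15; b_{12} = 13; b_{13} = 12; b_{14} = 9; b_{15} = 5; b_{16} = 14; b_{17} = 3; b_{18} = 1; b_{19} = 4; b_{20} = 5; b_{21} = 9; b_{22} = 14; b_{23} = 7; b_{24} = 5; b_{25} = 12.
Since (b_{24}, b_{25}) = (b_0, b_1) = (5, 12) (two consecutive terms determine the rest), the sequence is periodic with period 24.
(76 - 0) mod 24 = 4, so b_{76} = b_4 = 14.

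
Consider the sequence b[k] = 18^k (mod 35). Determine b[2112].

b[0] = 1,  b[1] = 18,  b[2] = 9,  b[3] = 22,  b[4] = 11,  b[5] = 23,  b[6] = 29,  b[7] = 32,  b[8] = 16,  b[9] = 8,  b[10] = 4,  b[11] = 2,  b[12] = 1.
The sequence repeats with period 12.
(2112 - 0) mod 12 = 0, so b[2112] = b[0] = 1.

1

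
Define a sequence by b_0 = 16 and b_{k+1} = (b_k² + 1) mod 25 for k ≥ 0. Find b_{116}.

5

We have b_0 = 16, b_1 = 7, b_2 = 0, b_3 = 1, b_4 = 2, b_5 = 5, b_6 = 1.
Since b_6 = b_3 = 1, the sequence is eventually periodic: after a pre-period of length 3 it cycles with period 3.
For k ≥ 3, b_k depends only on (k - 3) mod 3. (116 - 3) mod 3 = 2, so b_{116} = b_5 = 5.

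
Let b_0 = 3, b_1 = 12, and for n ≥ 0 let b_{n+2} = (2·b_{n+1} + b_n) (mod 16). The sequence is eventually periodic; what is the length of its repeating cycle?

We have b_0 = 3,  b_1 = 12,  b_2 = 11,  b_3 = 2,  b_4 = 15,  b_5 = 0,  b_6 = 15,  b_7 = 14,  b_8 = 11,  b_9 = 4,  b_{10} = 3,  b_{11} = 10,  b_{12} = 7,  b_{13} = 8,  b_{14} = 7,  b_{15} = 6,  b_{16} = 3,  b_{17} = 12.
The sequence repeats with period 16.

16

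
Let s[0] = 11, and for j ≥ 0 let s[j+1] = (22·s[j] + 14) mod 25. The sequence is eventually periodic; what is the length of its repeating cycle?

4

s[0] = 11,  s[1] = 6,  s[2] = 21,  s[3] = 1,  s[4] = 11.
The sequence repeats with period 4.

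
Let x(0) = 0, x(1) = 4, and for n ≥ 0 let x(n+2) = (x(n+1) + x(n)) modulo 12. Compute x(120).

0

x(0) = 0,  x(1) = 4,  x(2) = 4,  x(3) = 8,  x(4) = 0,  x(5) = 8,  x(6) = 8,  x(7) = 4,  x(8) = 0,  x(9) = 4.
The sequence repeats with period 8.
(120 - 0) mod 8 = 0, so x(120) = x(0) = 0.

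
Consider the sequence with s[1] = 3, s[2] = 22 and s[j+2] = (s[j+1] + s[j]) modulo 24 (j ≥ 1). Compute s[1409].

0

Computing terms: s[1] = 3,  s[2] = 22,  s[3] = 1,  s[4] = 23,  s[5] = 0,  s[6] = 23,  s[7] = 23,  s[8] = 22,  s[9] = 21,  s[10] = 19,  s[11] = 16,  s[12] = 11,  s[13] = 3,  s[14] = 14,  s[15] = 17,  s[16] = 7,  s[17] = 0,  s[18] = 7,  s[19] = 7,  s[20] = 14,  s[21] = 21,  s[22] = 11,  s[23] = 8,  s[24] = 19,  s[25] = 3,  s[26] = 22.
Since (s[25], s[26]) = (s[1], s[2]) = (3, 22) (two consecutive terms determine the rest), the sequence is periodic with period 24.
So s[1409] = s[1 + ((1409-1) mod 24)] = s[17] = 0.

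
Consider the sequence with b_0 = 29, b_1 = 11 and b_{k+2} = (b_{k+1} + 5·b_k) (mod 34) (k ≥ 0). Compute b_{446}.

14

We have b_0 = 29; b_1 = 11; b_2 = 20; b_3 = 7; b_4 = 5; b_5 = 6; b_6 = 31; b_7 = 27; b_8 = 12; b_9 = 11; b_{10} = 3; b_{11} = 24; b_{12} = 5; b_{13} = 23; b_{14} = 14; b_{15} = 27; b_{16} = 29; b_{17} = 28; b_{18} = 3; b_{19} = 7; b_{20} = 22; b_{21} = 23; b_{22} = 31; b_{23} = 10; b_{24} = 29; b_{25} = 11.
The sequence repeats with period 24.
(446 - 0) mod 24 = 14, so b_{446} = b_{14} = 14.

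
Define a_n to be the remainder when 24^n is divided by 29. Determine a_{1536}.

20

We have a_0 = 1, a_1 = 24, a_2 = 25, a_3 = 20, a_4 = 16, a_5 = 7, a_6 = 23, a_7 = 1.
Since a_7 = a_0 = 1, the sequence is periodic with period 7.
(1536 - 0) mod 7 = 3, so a_{1536} = a_3 = 20.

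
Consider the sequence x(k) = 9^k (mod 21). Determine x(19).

9

Computing terms: x(0) = 1; x(1) = 9; x(2) = 18; x(3) = 15; x(4) = 9.
Since x(4) = x(1) = 9, the sequence is eventually periodic: after a pre-period of length 1 it cycles with period 3.
For k ≥ 1, x(k) depends only on (k - 1) mod 3. (19 - 1) mod 3 = 0, so x(19) = x(1) = 9.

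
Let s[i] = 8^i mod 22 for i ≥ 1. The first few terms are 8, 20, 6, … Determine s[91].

Computing terms: s[1] = 8, s[2] = 20, s[3] = 6, s[4] = 4, s[5] = 10, s[6] = 14, s[7] = 2, s[8] = 16, s[9] = 18, s[10] = 12, s[11] = 8.
The sequence repeats with period 10.
So s[91] = s[1 + ((91-1) mod 10)] = s[1] = 8.

8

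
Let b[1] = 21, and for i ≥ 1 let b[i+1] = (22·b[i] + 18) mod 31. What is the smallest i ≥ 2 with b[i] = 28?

b[1] = 21; b[2] = 15; b[3] = 7; b[4] = 17; b[5] = 20; b[6] = 24; b[7] = 19; b[8] = 2; b[9] = 0; b[10] = 18; b[11] = 11; b[12] = 12; b[13] = 3; b[14] = 22; b[15] = 6; b[16] = 26; b[17] = 1; b[18] = 9; b[19] = 30; b[20] = 27; b[21] = 23; b[22] = 28; b[23] = 14; b[24] = 16; b[25] = 29; b[26] = 5; b[27] = 4; b[28] = 13; b[29] = 25; b[30] = 10; b[31] = 21.
Since b[31] = b[1] = 21, the sequence is periodic with period 30.
The value 28 first appears (with i ≥ 2) at b[22].

22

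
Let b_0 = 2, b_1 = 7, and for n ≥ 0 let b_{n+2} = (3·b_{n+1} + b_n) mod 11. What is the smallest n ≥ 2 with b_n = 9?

Computing terms: b_0 = 2,  b_1 = 7,  b_2 = 1,  b_3 = 10,  b_4 = 9,  b_5 = 4,  b_6 = 10,  b_7 = 1,  b_8 = 2,  b_9 = 7.
The sequence repeats with period 8.
The value 9 first appears (with n ≥ 2) at b_4.

4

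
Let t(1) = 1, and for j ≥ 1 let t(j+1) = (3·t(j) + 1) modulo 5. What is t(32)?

0

We have t(1) = 1,  t(2) = 4,  t(3) = 3,  t(4) = 0,  t(5) = 1.
Since t(5) = t(1) = 1, the sequence is periodic with period 4.
(32 - 1) mod 4 = 3, so t(32) = t(4) = 0.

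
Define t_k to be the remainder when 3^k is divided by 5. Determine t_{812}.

1

Computing terms: t_1 = 3, t_2 = 4, t_3 = 2, t_4 = 1, t_5 = 3.
The sequence repeats with period 4.
So t_{812} = t_{1 + ((812-1) mod 4)} = t_4 = 1.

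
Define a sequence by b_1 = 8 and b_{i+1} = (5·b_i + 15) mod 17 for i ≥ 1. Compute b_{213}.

b_1 = 8; b_2 = 4; b_3 = 1; b_4 = 3; b_5 = 13; b_6 = 12; b_7 = 7; b_8 = 16; b_9 = 10; b_{10} = 14; b_{11} = 0; b_{12} = 15; b_{13} = 5; b_{14} = 6; b_{15} = 11; b_{16} = 2; b_{17} = 8.
The sequence repeats with period 16.
So b_{213} = b_{1 + ((213-1) mod 16)} = b_5 = 13.

13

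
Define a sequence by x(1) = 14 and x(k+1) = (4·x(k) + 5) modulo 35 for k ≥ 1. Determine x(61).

Listing terms: x(1) = 14,  x(2) = 26,  x(3) = 4,  x(4) = 21,  x(5) = 19,  x(6) = 11,  x(7) = 14.
Since x(7) = x(1) = 14, the sequence is periodic with period 6.
(61 - 1) mod 6 = 0, so x(61) = x(1) = 14.

14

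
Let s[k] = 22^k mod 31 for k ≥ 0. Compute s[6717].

29

Computing terms: s[0] = 1,  s[1] = 22,  s[2] = 19,  s[3] = 15,  s[4] = 20,  s[5] = 6,  s[6] = 8,  s[7] = 21,  s[8] = 28,  s[9] = 27,  s[10] = 5,  s[11] = 17,  s[12] = 2,  s[13] = 13,  s[14] = 7,  s[15] = 30,  s[16] = 9,  s[17] = 12,  s[18] = 16,  s[19] = 11,  s[20] = 25,  s[21] = 23,  s[22] = 10,  s[23] = 3,  s[24] = 4,  s[25] = 26,  s[26] = 14,  s[27] = 29,  s[28] = 18,  s[29] = 24,  s[30] = 1.
The sequence repeats with period 30.
So s[6717] = s[0 + ((6717-0) mod 30)] = s[27] = 29.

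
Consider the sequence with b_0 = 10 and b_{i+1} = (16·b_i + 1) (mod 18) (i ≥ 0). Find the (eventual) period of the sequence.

Listing terms: b_0 = 10; b_1 = 17; b_2 = 3; b_3 = 13; b_4 = 11; b_5 = 15; b_6 = 7; b_7 = 5; b_8 = 9; b_9 = 1; b_{10} = 17.
Since b_{10} = b_1 = 17, the sequence is eventually periodic: after a pre-period of length 1 it cycles with period 9.

9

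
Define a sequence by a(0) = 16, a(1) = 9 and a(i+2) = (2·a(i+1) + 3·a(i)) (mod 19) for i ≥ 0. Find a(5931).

3

a(0) = 16, a(1) = 9, a(2) = 9, a(3) = 7, a(4) = 3, a(5) = 8, a(6) = 6, a(7) = 17, a(8) = 14, a(9) = 3, a(10) = 10, a(11) = 10, a(12) = 12, a(13) = 16, a(14) = 11, a(15) = 13, a(16) = 2, a(17) = 5, a(18) = 16, a(19) = 9.
Since (a(18), a(19)) = (a(0), a(1)) = (16, 9) (two consecutive terms determine the rest), the sequence is periodic with period 18.
(5931 - 0) mod 18 = 9, so a(5931) = a(9) = 3.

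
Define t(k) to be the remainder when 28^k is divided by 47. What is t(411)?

Listing terms: t(1) = 28; t(2) = 32; t(3) = 3; t(4) = 37; t(5) = 2; t(6) = 9; t(7) = 17; t(8) = 6; t(9) = 27; t(10) = 4; t(11) = 18; t(12) = 34; t(13) = 12; t(14) = 7; t(15) = 8; t(16) = 36; t(17) = 21; t(18) = 24; t(19) = 14; t(20) = 16; t(21) = 25; t(22) = 42; t(23) = 1; t(24) = 28.
The sequence repeats with period 23.
So t(411) = t(1 + ((411-1) mod 23)) = t(20) = 16.

16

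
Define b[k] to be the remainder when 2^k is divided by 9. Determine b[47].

5

Listing terms: b[1] = 2, b[2] = 4, b[3] = 8, b[4] = 7, b[5] = 5, b[6] = 1, b[7] = 2.
The sequence repeats with period 6.
(47 - 1) mod 6 = 4, so b[47] = b[5] = 5.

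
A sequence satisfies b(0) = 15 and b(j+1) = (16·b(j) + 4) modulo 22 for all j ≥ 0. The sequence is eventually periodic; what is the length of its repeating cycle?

5

b(0) = 15, b(1) = 2, b(2) = 14, b(3) = 8, b(4) = 0, b(5) = 4, b(6) = 2.
Since b(6) = b(1) = 2, the sequence is eventually periodic: after a pre-period of length 1 it cycles with period 5.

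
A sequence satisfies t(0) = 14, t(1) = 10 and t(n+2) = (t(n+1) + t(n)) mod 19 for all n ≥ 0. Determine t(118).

t(0) = 14,  t(1) = 10,  t(2) = 5,  t(3) = 15,  t(4) = 1,  t(5) = 16,  t(6) = 17,  t(7) = 14,  t(8) = 12,  t(9) = 7,  t(10) = 0,  t(11) = 7,  t(12) = 7,  t(13) = 14,  t(14) = 2,  t(15) = 16,  t(16) = 18,  t(17) = 15,  t(18) = 14,  t(19) = 10.
Since (t(18), t(19)) = (t(0), t(1)) = (14, 10) (two consecutive terms determine the rest), the sequence is periodic with period 18.
(118 - 0) mod 18 = 10, so t(118) = t(10) = 0.

0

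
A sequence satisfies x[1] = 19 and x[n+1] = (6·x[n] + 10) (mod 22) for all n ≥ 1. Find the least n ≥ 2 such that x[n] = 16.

Listing terms: x[1] = 19,  x[2] = 14,  x[3] = 6,  x[4] = 2,  x[5] = 0,  x[6] = 10,  x[7] = 4,  x[8] = 12,  x[9] = 16,  x[10] = 18,  x[11] = 8,  x[12] = 14.
Since x[12] = x[2] = 14, the sequence is eventually periodic: after a pre-period of length 1 it cycles with period 10.
The value 16 first appears (with n ≥ 2) at x[9].

9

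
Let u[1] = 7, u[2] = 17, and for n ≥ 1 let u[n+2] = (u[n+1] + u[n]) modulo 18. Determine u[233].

7

We have u[1] = 7, u[2] = 17, u[3] = 6, u[4] = 5, u[5] = 11, u[6] = 16, u[7] = 9, u[8] = 7, u[9] = 16, u[10] = 5, u[11] = 3, u[12] = 8, u[13] = 11, u[14] = 1, u[15] = 12, u[16] = 13, u[17] = 7, u[18] = 2, u[19] = 9, u[20] = 11, u[21] = 2, u[22] = 13, u[23] = 15, u[24] = 10, u[25] = 7, u[26] = 17.
Since (u[25], u[26]) = (u[1], u[2]) = (7, 17) (two consecutive terms determine the rest), the sequence is periodic with period 24.
So u[233] = u[1 + ((233-1) mod 24)] = u[17] = 7.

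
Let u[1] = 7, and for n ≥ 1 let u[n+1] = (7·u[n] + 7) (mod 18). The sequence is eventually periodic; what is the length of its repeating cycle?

18

Listing terms: u[1] = 7, u[2] = 2, u[3] = 3, u[4] = 10, u[5] = 5, u[6] = 6, u[7] = 13, u[8] = 8, u[9] = 9, u[10] = 16, u[11] = 11, u[12] = 12, u[13] = 1, u[14] = 14, u[15] = 15, u[16] = 4, u[17] = 17, u[18] = 0, u[19] = 7.
Since u[19] = u[1] = 7, the sequence is periodic with period 18.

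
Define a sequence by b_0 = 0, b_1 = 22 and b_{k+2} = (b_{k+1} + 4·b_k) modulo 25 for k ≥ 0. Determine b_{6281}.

8

Listing terms: b_0 = 0,  b_1 = 22,  b_2 = 22,  b_3 = 10,  b_4 = 23,  b_5 = 13,  b_6 = 5,  b_7 = 7,  b_8 = 2,  b_9 = 5,  b_{10} = 13,  b_{11} = 8,  b_{12} = 10,  b_{13} = 17,  b_{14} = 7,  b_{15} = 0,  b_{16} = 3,  b_{17} = 3,  b_{18} = 15,  b_{19} = 2,  b_{20} = 12,  b_{21} = 20,  b_{22} = 18,  b_{23} = 23,  b_{24} = 20,  b_{25} = 12,  b_{26} = 17,  b_{27} = 15,  b_{28} = 8,  b_{29} = 18,  b_{30} = 0,  b_{31} = 22.
Since (b_{30}, b_{31}) = (b_0, b_1) = (0, 22) (two consecutive terms determine the rest), the sequence is periodic with period 30.
So b_{6281} = b_{0 + ((6281-0) mod 30)} = b_{11} = 8.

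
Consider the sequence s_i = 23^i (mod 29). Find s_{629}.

24

We have s_1 = 23; s_2 = 7; s_3 = 16; s_4 = 20; s_5 = 25; s_6 = 24; s_7 = 1; s_8 = 23.
Since s_8 = s_1 = 23, the sequence is periodic with period 7.
So s_{629} = s_{1 + ((629-1) mod 7)} = s_6 = 24.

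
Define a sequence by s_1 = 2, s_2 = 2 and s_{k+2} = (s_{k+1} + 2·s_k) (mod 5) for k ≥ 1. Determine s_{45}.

Listing terms: s_1 = 2,  s_2 = 2,  s_3 = 1,  s_4 = 0,  s_5 = 2,  s_6 = 2.
The sequence repeats with period 4.
(45 - 1) mod 4 = 0, so s_{45} = s_1 = 2.

2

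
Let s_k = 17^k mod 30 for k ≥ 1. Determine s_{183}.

23

Computing terms: s_1 = 17,  s_2 = 19,  s_3 = 23,  s_4 = 1,  s_5 = 17.
Since s_5 = s_1 = 17, the sequence is periodic with period 4.
(183 - 1) mod 4 = 2, so s_{183} = s_3 = 23.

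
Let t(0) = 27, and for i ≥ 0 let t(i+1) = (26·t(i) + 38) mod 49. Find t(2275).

19

We have t(0) = 27,  t(1) = 5,  t(2) = 21,  t(3) = 45,  t(4) = 32,  t(5) = 37,  t(6) = 20,  t(7) = 19,  t(8) = 42,  t(9) = 3,  t(10) = 18,  t(11) = 16,  t(12) = 13,  t(13) = 33,  t(14) = 14,  t(15) = 10,  t(16) = 4,  t(17) = 44,  t(18) = 6,  t(19) = 47,  t(20) = 35,  t(21) = 17,  t(22) = 39,  t(23) = 23,  t(24) = 48,  t(25) = 12,  t(26) = 7,  t(27) = 24,  t(28) = 25,  t(29) = 2,  t(30) = 41,  t(31) = 26,  t(32) = 28,  t(33) = 31,  t(34) = 11,  t(35) = 30,  t(36) = 34,  t(37) = 40,  t(38) = 0,  t(39) = 38,  t(40) = 46,  t(41) = 9,  t(42) = 27.
The sequence repeats with period 42.
(2275 - 0) mod 42 = 7, so t(2275) = t(7) = 19.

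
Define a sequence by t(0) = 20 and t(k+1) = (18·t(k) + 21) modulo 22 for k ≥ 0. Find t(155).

17

We have t(0) = 20,  t(1) = 7,  t(2) = 15,  t(3) = 5,  t(4) = 1,  t(5) = 17,  t(6) = 19,  t(7) = 11,  t(8) = 21,  t(9) = 3,  t(10) = 9,  t(11) = 7.
Since t(11) = t(1) = 7, the sequence is eventually periodic: after a pre-period of length 1 it cycles with period 10.
For k ≥ 1, t(k) depends only on (k - 1) mod 10. (155 - 1) mod 10 = 4, so t(155) = t(5) = 17.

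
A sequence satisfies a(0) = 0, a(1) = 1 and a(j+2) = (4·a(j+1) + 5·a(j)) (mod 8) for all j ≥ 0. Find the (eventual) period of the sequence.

4

Computing terms: a(0) = 0; a(1) = 1; a(2) = 4; a(3) = 5; a(4) = 0; a(5) = 1.
Since (a(4), a(5)) = (a(0), a(1)) = (0, 1) (two consecutive terms determine the rest), the sequence is periodic with period 4.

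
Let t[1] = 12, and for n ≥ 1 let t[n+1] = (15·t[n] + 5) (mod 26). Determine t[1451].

We have t[1] = 12,  t[2] = 3,  t[3] = 24,  t[4] = 1,  t[5] = 20,  t[6] = 19,  t[7] = 4,  t[8] = 13,  t[9] = 18,  t[10] = 15,  t[11] = 22,  t[12] = 23,  t[13] = 12.
The sequence repeats with period 12.
(1451 - 1) mod 12 = 10, so t[1451] = t[11] = 22.

22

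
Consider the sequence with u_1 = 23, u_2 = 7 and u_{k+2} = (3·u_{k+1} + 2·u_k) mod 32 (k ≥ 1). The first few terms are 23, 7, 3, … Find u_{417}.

27

Computing terms: u_1 = 23, u_2 = 7, u_3 = 3, u_4 = 23, u_5 = 11, u_6 = 15, u_7 = 3, u_8 = 7, u_9 = 27, u_{10} = 31, u_{11} = 19, u_{12} = 23, u_{13} = 11.
Since (u_{12}, u_{13}) = (u_4, u_5) = (23, 11) (two consecutive terms determine the rest), the sequence is eventually periodic: after a pre-period of length 3 it cycles with period 8.
For k ≥ 4, u_k depends only on (k - 4) mod 8. (417 - 4) mod 8 = 5, so u_{417} = u_9 = 27.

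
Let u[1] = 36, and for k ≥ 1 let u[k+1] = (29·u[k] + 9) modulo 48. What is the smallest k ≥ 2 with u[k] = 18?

3

We have u[1] = 36, u[2] = 45, u[3] = 18, u[4] = 3, u[5] = 0, u[6] = 9, u[7] = 30, u[8] = 15, u[9] = 12, u[10] = 21, u[11] = 42, u[12] = 27, u[13] = 24, u[14] = 33, u[15] = 6, u[16] = 39, u[17] = 36.
The sequence repeats with period 16.
The value 18 first appears (with k ≥ 2) at u[3].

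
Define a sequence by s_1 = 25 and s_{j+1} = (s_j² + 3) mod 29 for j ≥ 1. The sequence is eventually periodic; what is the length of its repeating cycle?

5

s_1 = 25; s_2 = 19; s_3 = 16; s_4 = 27; s_5 = 7; s_6 = 23; s_7 = 10; s_8 = 16.
Since s_8 = s_3 = 16, the sequence is eventually periodic: after a pre-period of length 2 it cycles with period 5.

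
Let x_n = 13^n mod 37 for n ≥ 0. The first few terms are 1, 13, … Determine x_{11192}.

12

Listing terms: x_0 = 1, x_1 = 13, x_2 = 21, x_3 = 14, x_4 = 34, x_5 = 35, x_6 = 11, x_7 = 32, x_8 = 9, x_9 = 6, x_{10} = 4, x_{11} = 15, x_{12} = 10, x_{13} = 19, x_{14} = 25, x_{15} = 29, x_{16} = 7, x_{17} = 17, x_{18} = 36, x_{19} = 24, x_{20} = 16, x_{21} = 23, x_{22} = 3, x_{23} = 2, x_{24} = 26, x_{25} = 5, x_{26} = 28, x_{27} = 31, x_{28} = 33, x_{29} = 22, x_{30} = 27, x_{31} = 18, x_{32} = 12, x_{33} = 8, x_{34} = 30, x_{35} = 20, x_{36} = 1.
Since x_{36} = x_0 = 1, the sequence is periodic with period 36.
So x_{11192} = x_{0 + ((11192-0) mod 36)} = x_{32} = 12.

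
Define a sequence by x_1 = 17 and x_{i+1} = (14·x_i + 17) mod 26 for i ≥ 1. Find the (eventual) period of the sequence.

13

We have x_1 = 17; x_2 = 21; x_3 = 25; x_4 = 3; x_5 = 7; x_6 = 11; x_7 = 15; x_8 = 19; x_9 = 23; x_{10} = 1; x_{11} = 5; x_{12} = 9; x_{13} = 13; x_{14} = 17.
Since x_{14} = x_1 = 17, the sequence is periodic with period 13.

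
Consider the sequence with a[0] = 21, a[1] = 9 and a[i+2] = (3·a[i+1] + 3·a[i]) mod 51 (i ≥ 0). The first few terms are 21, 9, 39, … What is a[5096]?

48

Computing terms: a[0] = 21, a[1] = 9, a[2] = 39, a[3] = 42, a[4] = 39, a[5] = 39, a[6] = 30, a[7] = 3, a[8] = 48, a[9] = 0, a[10] = 42, a[11] = 24, a[12] = 45, a[13] = 3, a[14] = 42, a[15] = 33, a[16] = 21, a[17] = 9.
Since (a[16], a[17]) = (a[0], a[1]) = (21, 9) (two consecutive terms determine the rest), the sequence is periodic with period 16.
(5096 - 0) mod 16 = 8, so a[5096] = a[8] = 48.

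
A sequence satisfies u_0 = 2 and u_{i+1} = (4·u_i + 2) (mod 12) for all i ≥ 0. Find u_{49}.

u_0 = 2; u_1 = 10; u_2 = 6; u_3 = 2.
Since u_3 = u_0 = 2, the sequence is periodic with period 3.
So u_{49} = u_{0 + ((49-0) mod 3)} = u_1 = 10.

10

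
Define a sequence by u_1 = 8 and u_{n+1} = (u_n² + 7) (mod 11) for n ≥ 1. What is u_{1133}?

u_1 = 8, u_2 = 5, u_3 = 10, u_4 = 8.
Since u_4 = u_1 = 8, the sequence is periodic with period 3.
So u_{1133} = u_{1 + ((1133-1) mod 3)} = u_2 = 5.

5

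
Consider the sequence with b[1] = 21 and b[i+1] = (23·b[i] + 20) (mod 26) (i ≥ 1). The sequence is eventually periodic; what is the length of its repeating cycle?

We have b[1] = 21; b[2] = 9; b[3] = 19; b[4] = 15; b[5] = 1; b[6] = 17; b[7] = 21.
The sequence repeats with period 6.

6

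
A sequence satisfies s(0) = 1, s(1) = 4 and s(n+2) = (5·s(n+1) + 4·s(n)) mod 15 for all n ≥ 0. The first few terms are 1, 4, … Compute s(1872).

1

Listing terms: s(0) = 1, s(1) = 4, s(2) = 9, s(3) = 1, s(4) = 11, s(5) = 14, s(6) = 9, s(7) = 11, s(8) = 1, s(9) = 4.
The sequence repeats with period 8.
So s(1872) = s(0 + ((1872-0) mod 8)) = s(0) = 1.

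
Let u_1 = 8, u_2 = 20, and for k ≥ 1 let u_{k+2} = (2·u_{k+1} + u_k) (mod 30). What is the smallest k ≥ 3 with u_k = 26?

Computing terms: u_1 = 8,  u_2 = 20,  u_3 = 18,  u_4 = 26,  u_5 = 10,  u_6 = 16,  u_7 = 12,  u_8 = 10,  u_9 = 2,  u_{10} = 14,  u_{11} = 0,  u_{12} = 14,  u_{13} = 28,  u_{14} = 10,  u_{15} = 18,  u_{16} = 16,  u_{17} = 20,  u_{18} = 26,  u_{19} = 12,  u_{20} = 20,  u_{21} = 22,  u_{22} = 4,  u_{23} = 0,  u_{24} = 4,  u_{25} = 8,  u_{26} = 20.
The sequence repeats with period 24.
The value 26 first appears (with k ≥ 3) at u_4.

4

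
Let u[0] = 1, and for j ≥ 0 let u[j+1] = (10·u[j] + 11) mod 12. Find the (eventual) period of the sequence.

3

Computing terms: u[0] = 1; u[1] = 9; u[2] = 5; u[3] = 1.
Since u[3] = u[0] = 1, the sequence is periodic with period 3.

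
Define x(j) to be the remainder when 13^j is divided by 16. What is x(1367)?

Listing terms: x(1) = 13,  x(2) = 9,  x(3) = 5,  x(4) = 1,  x(5) = 13.
The sequence repeats with period 4.
So x(1367) = x(1 + ((1367-1) mod 4)) = x(3) = 5.

5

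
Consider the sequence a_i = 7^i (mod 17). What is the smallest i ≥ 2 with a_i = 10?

9

Listing terms: a_1 = 7; a_2 = 15; a_3 = 3; a_4 = 4; a_5 = 11; a_6 = 9; a_7 = 12; a_8 = 16; a_9 = 10; a_{10} = 2; a_{11} = 14; a_{12} = 13; a_{13} = 6; a_{14} = 8; a_{15} = 5; a_{16} = 1; a_{17} = 7.
The sequence repeats with period 16.
The value 10 first appears (with i ≥ 2) at a_9.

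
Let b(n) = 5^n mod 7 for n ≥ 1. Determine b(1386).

We have b(1) = 5; b(2) = 4; b(3) = 6; b(4) = 2; b(5) = 3; b(6) = 1; b(7) = 5.
The sequence repeats with period 6.
So b(1386) = b(1 + ((1386-1) mod 6)) = b(6) = 1.

1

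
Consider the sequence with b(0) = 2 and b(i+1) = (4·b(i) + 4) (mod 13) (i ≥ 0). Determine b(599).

Computing terms: b(0) = 2; b(1) = 12; b(2) = 0; b(3) = 4; b(4) = 7; b(5) = 6; b(6) = 2.
The sequence repeats with period 6.
(599 - 0) mod 6 = 5, so b(599) = b(5) = 6.

6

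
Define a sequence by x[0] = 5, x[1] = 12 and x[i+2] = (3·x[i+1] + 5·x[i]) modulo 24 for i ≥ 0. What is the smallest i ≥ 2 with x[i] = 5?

Listing terms: x[0] = 5,  x[1] = 12,  x[2] = 13,  x[3] = 3,  x[4] = 2,  x[5] = 21,  x[6] = 1,  x[7] = 12,  x[8] = 17,  x[9] = 15,  x[10] = 10,  x[11] = 9,  x[12] = 5,  x[13] = 12.
The sequence repeats with period 12.
The value 5 next appears (with i ≥ 2) at x[12].

12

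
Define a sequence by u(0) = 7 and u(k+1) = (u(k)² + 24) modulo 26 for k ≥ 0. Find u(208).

We have u(0) = 7,  u(1) = 21,  u(2) = 23,  u(3) = 7.
The sequence repeats with period 3.
So u(208) = u(0 + ((208-0) mod 3)) = u(1) = 21.

21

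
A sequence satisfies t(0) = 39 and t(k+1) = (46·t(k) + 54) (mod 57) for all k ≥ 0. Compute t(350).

18

We have t(0) = 39,  t(1) = 24,  t(2) = 18,  t(3) = 27,  t(4) = 42,  t(5) = 48,  t(6) = 39.
The sequence repeats with period 6.
(350 - 0) mod 6 = 2, so t(350) = t(2) = 18.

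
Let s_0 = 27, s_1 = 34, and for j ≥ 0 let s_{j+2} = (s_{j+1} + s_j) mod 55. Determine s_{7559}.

7

Computing terms: s_0 = 27, s_1 = 34, s_2 = 6, s_3 = 40, s_4 = 46, s_5 = 31, s_6 = 22, s_7 = 53, s_8 = 20, s_9 = 18, s_{10} = 38, s_{11} = 1, s_{12} = 39, s_{13} = 40, s_{14} = 24, s_{15} = 9, s_{16} = 33, s_{17} = 42, s_{18} = 20, s_{19} = 7, s_{20} = 27, s_{21} = 34.
Since (s_{20}, s_{21}) = (s_0, s_1) = (27, 34) (two consecutive terms determine the rest), the sequence is periodic with period 20.
So s_{7559} = s_{0 + ((7559-0) mod 20)} = s_{19} = 7.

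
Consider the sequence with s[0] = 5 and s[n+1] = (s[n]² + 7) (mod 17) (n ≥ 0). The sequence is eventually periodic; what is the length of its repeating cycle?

3

Computing terms: s[0] = 5,  s[1] = 15,  s[2] = 11,  s[3] = 9,  s[4] = 3,  s[5] = 16,  s[6] = 8,  s[7] = 3.
Since s[7] = s[4] = 3, the sequence is eventually periodic: after a pre-period of length 4 it cycles with period 3.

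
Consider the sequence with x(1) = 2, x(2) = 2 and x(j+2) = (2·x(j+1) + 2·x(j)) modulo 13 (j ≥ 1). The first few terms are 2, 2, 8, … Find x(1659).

8

Listing terms: x(1) = 2; x(2) = 2; x(3) = 8; x(4) = 7; x(5) = 4; x(6) = 9; x(7) = 0; x(8) = 5; x(9) = 10; x(10) = 4; x(11) = 2; x(12) = 12; x(13) = 2; x(14) = 2.
Since (x(13), x(14)) = (x(1), x(2)) = (2, 2) (two consecutive terms determine the rest), the sequence is periodic with period 12.
(1659 - 1) mod 12 = 2, so x(1659) = x(3) = 8.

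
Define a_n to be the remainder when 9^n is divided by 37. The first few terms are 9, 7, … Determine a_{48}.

26

Computing terms: a_1 = 9, a_2 = 7, a_3 = 26, a_4 = 12, a_5 = 34, a_6 = 10, a_7 = 16, a_8 = 33, a_9 = 1, a_{10} = 9.
The sequence repeats with period 9.
(48 - 1) mod 9 = 2, so a_{48} = a_3 = 26.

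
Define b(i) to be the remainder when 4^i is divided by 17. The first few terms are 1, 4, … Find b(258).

b(0) = 1; b(1) = 4; b(2) = 16; b(3) = 13; b(4) = 1.
Since b(4) = b(0) = 1, the sequence is periodic with period 4.
So b(258) = b(0 + ((258-0) mod 4)) = b(2) = 16.

16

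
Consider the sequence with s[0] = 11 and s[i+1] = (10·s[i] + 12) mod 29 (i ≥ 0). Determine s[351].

1

s[0] = 11,  s[1] = 6,  s[2] = 14,  s[3] = 7,  s[4] = 24,  s[5] = 20,  s[6] = 9,  s[7] = 15,  s[8] = 17,  s[9] = 8,  s[10] = 5,  s[11] = 4,  s[12] = 23,  s[13] = 10,  s[14] = 25,  s[15] = 1,  s[16] = 22,  s[17] = 0,  s[18] = 12,  s[19] = 16,  s[20] = 27,  s[21] = 21,  s[22] = 19,  s[23] = 28,  s[24] = 2,  s[25] = 3,  s[26] = 13,  s[27] = 26,  s[28] = 11.
Since s[28] = s[0] = 11, the sequence is periodic with period 28.
So s[351] = s[0 + ((351-0) mod 28)] = s[15] = 1.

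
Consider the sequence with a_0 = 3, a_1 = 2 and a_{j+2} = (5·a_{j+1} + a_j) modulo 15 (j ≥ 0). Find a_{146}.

13

Listing terms: a_0 = 3; a_1 = 2; a_2 = 13; a_3 = 7; a_4 = 3; a_5 = 7; a_6 = 8; a_7 = 2; a_8 = 3; a_9 = 2.
The sequence repeats with period 8.
So a_{146} = a_{0 + ((146-0) mod 8)} = a_2 = 13.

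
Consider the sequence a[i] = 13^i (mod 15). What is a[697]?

Listing terms: a[1] = 13, a[2] = 4, a[3] = 7, a[4] = 1, a[5] = 13.
Since a[5] = a[1] = 13, the sequence is periodic with period 4.
So a[697] = a[1 + ((697-1) mod 4)] = a[1] = 13.

13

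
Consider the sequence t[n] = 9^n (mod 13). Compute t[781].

9

Computing terms: t[0] = 1; t[1] = 9; t[2] = 3; t[3] = 1.
Since t[3] = t[0] = 1, the sequence is periodic with period 3.
So t[781] = t[0 + ((781-0) mod 3)] = t[1] = 9.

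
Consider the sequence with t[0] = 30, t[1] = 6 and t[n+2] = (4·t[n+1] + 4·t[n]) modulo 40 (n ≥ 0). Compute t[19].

Computing terms: t[0] = 30,  t[1] = 6,  t[2] = 24,  t[3] = 0,  t[4] = 16,  t[5] = 24,  t[6] = 0.
Since (t[5], t[6]) = (t[2], t[3]) = (24, 0) (two consecutive terms determine the rest), the sequence is eventually periodic: after a pre-period of length 2 it cycles with period 3.
For n ≥ 2, t[n] depends only on (n - 2) mod 3. (19 - 2) mod 3 = 2, so t[19] = t[4] = 16.

16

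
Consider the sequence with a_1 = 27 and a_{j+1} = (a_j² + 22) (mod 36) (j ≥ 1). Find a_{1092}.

11

Computing terms: a_1 = 27,  a_2 = 31,  a_3 = 11,  a_4 = 35,  a_5 = 23,  a_6 = 11.
Since a_6 = a_3 = 11, the sequence is eventually periodic: after a pre-period of length 2 it cycles with period 3.
For j ≥ 3, a_j depends only on (j - 3) mod 3. (1092 - 3) mod 3 = 0, so a_{1092} = a_3 = 11.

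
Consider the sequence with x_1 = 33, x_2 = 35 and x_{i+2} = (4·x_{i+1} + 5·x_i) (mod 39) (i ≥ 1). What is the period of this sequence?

12

Computing terms: x_1 = 33, x_2 = 35, x_3 = 32, x_4 = 30, x_5 = 7, x_6 = 22, x_7 = 6, x_8 = 17, x_9 = 20, x_{10} = 9, x_{11} = 19, x_{12} = 4, x_{13} = 33, x_{14} = 35.
Since (x_{13}, x_{14}) = (x_1, x_2) = (33, 35) (two consecutive terms determine the rest), the sequence is periodic with period 12.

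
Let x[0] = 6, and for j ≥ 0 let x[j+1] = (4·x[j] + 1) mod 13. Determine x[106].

Listing terms: x[0] = 6; x[1] = 12; x[2] = 10; x[3] = 2; x[4] = 9; x[5] = 11; x[6] = 6.
The sequence repeats with period 6.
So x[106] = x[0 + ((106-0) mod 6)] = x[4] = 9.

9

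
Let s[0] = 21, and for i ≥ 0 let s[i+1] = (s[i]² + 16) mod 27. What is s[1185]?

Listing terms: s[0] = 21, s[1] = 25, s[2] = 20, s[3] = 11, s[4] = 2, s[5] = 20.
Since s[5] = s[2] = 20, the sequence is eventually periodic: after a pre-period of length 2 it cycles with period 3.
For i ≥ 2, s[i] depends only on (i - 2) mod 3. (1185 - 2) mod 3 = 1, so s[1185] = s[3] = 11.

11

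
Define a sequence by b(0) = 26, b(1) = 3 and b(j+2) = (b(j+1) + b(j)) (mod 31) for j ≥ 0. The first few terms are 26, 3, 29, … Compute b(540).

Listing terms: b(0) = 26; b(1) = 3; b(2) = 29; b(3) = 1; b(4) = 30; b(5) = 0; b(6) = 30; b(7) = 30; b(8) = 29; b(9) = 28; b(10) = 26; b(11) = 23; b(12) = 18; b(13) = 10; b(14) = 28; b(15) = 7; b(16) = 4; b(17) = 11; b(18) = 15; b(19) = 26; b(20) = 10; b(21) = 5; b(22) = 15; b(23) = 20; b(24) = 4; b(25) = 24; b(26) = 28; b(27) = 21; b(28) = 18; b(29) = 8; b(30) = 26; b(31) = 3.
The sequence repeats with period 30.
So b(540) = b(0 + ((540-0) mod 30)) = b(0) = 26.

26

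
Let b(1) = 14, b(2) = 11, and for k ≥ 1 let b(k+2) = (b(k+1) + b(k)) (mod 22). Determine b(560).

19

b(1) = 14,  b(2) = 11,  b(3) = 3,  b(4) = 14,  b(5) = 17,  b(6) = 9,  b(7) = 4,  b(8) = 13,  b(9) = 17,  b(10) = 8,  b(11) = 3,  b(12) = 11,  b(13) = 14,  b(14) = 3,  b(15) = 17,  b(16) = 20,  b(17) = 15,  b(18) = 13,  b(19) = 6,  b(20) = 19,  b(21) = 3,  b(22) = 0,  b(23) = 3,  b(24) = 3,  b(25) = 6,  b(26) = 9,  b(27) = 15,  b(28) = 2,  b(29) = 17,  b(30) = 19,  b(31) = 14,  b(32) = 11.
Since (b(31), b(32)) = (b(1), b(2)) = (14, 11) (two consecutive terms determine the rest), the sequence is periodic with period 30.
(560 - 1) mod 30 = 19, so b(560) = b(20) = 19.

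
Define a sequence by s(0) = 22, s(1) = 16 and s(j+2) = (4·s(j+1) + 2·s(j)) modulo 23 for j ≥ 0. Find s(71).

Computing terms: s(0) = 22; s(1) = 16; s(2) = 16; s(3) = 4; s(4) = 2; s(5) = 16; s(6) = 22; s(7) = 5; s(8) = 18; s(9) = 13; s(10) = 19; s(11) = 10; s(12) = 9; s(13) = 10; s(14) = 12; s(15) = 22; s(16) = 20; s(17) = 9; s(18) = 7; s(19) = 0; s(20) = 14; s(21) = 10; s(22) = 22; s(23) = 16.
Since (s(22), s(23)) = (s(0), s(1)) = (22, 16) (two consecutive terms determine the rest), the sequence is periodic with period 22.
(71 - 0) mod 22 = 5, so s(71) = s(5) = 16.

16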